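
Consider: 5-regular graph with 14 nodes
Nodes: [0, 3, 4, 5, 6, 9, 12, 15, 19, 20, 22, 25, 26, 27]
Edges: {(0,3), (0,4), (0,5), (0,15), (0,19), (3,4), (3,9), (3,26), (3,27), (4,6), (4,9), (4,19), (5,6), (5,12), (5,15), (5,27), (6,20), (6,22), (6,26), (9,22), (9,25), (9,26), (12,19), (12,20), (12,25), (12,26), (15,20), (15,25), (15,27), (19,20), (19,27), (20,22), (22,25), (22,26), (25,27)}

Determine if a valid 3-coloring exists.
A valid 3-coloring: color 1: [0, 6, 9, 12, 27]; color 2: [3, 15, 19, 22]; color 3: [4, 5, 20, 25, 26].
(χ(G) = 3 ≤ 3.)

Yes, G is 3-colorable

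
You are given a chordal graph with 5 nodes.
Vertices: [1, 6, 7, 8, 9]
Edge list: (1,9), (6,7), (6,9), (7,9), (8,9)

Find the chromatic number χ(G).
Clique number ω(G) = 3 (lower bound: χ ≥ ω).
The clique on [6, 7, 9] has size 3, forcing χ ≥ 3, and the coloring below uses 3 colors, so χ(G) = 3.
A valid 3-coloring: color 1: [9]; color 2: [1, 6, 8]; color 3: [7].

χ(G) = 3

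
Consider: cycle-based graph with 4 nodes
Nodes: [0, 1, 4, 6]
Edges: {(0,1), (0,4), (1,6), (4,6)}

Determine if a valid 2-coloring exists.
A valid 2-coloring: color 1: [1, 4]; color 2: [0, 6].
(χ(G) = 2 ≤ 2.)

Yes, G is 2-colorable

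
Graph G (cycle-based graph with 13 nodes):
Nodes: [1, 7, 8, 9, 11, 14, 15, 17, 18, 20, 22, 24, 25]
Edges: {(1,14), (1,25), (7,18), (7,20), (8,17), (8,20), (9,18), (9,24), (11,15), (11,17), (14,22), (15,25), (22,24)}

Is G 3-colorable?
Yes, G is 3-colorable

A valid 3-coloring: color 1: [7, 8, 11, 14, 24, 25]; color 2: [1, 15, 17, 18, 20, 22]; color 3: [9].
(χ(G) = 3 ≤ 3.)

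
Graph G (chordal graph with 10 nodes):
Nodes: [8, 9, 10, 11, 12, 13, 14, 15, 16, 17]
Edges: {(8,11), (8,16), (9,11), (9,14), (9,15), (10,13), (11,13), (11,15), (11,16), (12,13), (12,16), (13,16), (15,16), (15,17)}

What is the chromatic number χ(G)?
Clique number ω(G) = 3 (lower bound: χ ≥ ω).
The clique on [8, 11, 16] has size 3, forcing χ ≥ 3, and the coloring below uses 3 colors, so χ(G) = 3.
A valid 3-coloring: color 1: [9, 10, 16, 17]; color 2: [11, 12, 14]; color 3: [8, 13, 15].

χ(G) = 3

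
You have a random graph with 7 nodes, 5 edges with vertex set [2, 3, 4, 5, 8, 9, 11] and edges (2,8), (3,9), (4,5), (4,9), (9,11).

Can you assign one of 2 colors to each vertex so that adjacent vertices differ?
A valid 2-coloring: color 1: [5, 8, 9]; color 2: [2, 3, 4, 11].
(χ(G) = 2 ≤ 2.)

Yes, G is 2-colorable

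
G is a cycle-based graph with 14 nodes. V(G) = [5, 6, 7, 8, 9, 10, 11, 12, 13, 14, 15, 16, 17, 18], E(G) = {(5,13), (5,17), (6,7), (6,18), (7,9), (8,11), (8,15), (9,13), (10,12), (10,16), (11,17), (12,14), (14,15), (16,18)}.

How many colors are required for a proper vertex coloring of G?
χ(G) = 2

Clique number ω(G) = 2 (lower bound: χ ≥ ω).
The graph is bipartite (no odd cycle), so 2 colors suffice: χ(G) = 2.
A valid 2-coloring: color 1: [5, 6, 9, 11, 12, 15, 16]; color 2: [7, 8, 10, 13, 14, 17, 18].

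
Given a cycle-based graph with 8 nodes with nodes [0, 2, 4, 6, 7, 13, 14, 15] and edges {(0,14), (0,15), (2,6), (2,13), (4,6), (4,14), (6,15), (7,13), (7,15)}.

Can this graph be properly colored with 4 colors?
A valid 4-coloring: color 1: [6, 7, 14]; color 2: [4, 13, 15]; color 3: [0, 2].
(χ(G) = 3 ≤ 4.)

Yes, G is 4-colorable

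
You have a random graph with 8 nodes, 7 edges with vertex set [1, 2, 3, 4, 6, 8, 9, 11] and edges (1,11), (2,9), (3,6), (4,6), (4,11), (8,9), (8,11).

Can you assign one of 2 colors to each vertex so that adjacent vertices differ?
A valid 2-coloring: color 1: [6, 9, 11]; color 2: [1, 2, 3, 4, 8].
(χ(G) = 2 ≤ 2.)

Yes, G is 2-colorable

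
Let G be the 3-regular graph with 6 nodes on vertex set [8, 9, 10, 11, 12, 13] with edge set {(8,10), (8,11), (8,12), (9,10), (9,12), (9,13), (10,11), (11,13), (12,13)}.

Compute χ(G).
Clique number ω(G) = 3 (lower bound: χ ≥ ω).
The clique on [8, 10, 11] has size 3, forcing χ ≥ 3, and the coloring below uses 3 colors, so χ(G) = 3.
A valid 3-coloring: color 1: [8, 9]; color 2: [11, 12]; color 3: [10, 13].

χ(G) = 3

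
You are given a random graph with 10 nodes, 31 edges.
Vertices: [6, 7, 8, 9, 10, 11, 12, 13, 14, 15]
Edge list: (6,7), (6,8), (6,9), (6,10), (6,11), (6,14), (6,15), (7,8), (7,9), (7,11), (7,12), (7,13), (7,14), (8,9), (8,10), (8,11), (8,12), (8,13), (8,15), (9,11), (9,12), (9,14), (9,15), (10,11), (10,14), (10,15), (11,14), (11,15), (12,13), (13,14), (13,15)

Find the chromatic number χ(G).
χ(G) = 5

Clique number ω(G) = 5 (lower bound: χ ≥ ω).
The clique on [6, 8, 9, 11, 15] has size 5, forcing χ ≥ 5, and the coloring below uses 5 colors, so χ(G) = 5.
A valid 5-coloring: color 1: [8, 14]; color 2: [9, 10, 13]; color 3: [6, 12]; color 4: [11]; color 5: [7, 15].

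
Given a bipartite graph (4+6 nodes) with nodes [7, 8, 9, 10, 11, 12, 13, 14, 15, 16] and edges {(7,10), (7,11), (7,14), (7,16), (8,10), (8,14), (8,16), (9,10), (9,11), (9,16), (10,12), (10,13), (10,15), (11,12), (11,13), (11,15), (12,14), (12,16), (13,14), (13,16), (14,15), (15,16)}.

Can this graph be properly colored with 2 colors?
A valid 2-coloring: color 1: [10, 11, 14, 16]; color 2: [7, 8, 9, 12, 13, 15].
(χ(G) = 2 ≤ 2.)

Yes, G is 2-colorable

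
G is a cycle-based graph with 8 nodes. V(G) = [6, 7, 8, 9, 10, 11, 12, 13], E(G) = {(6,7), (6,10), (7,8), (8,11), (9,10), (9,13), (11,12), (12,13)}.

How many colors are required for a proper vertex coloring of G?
χ(G) = 2

Clique number ω(G) = 2 (lower bound: χ ≥ ω).
The graph is bipartite (no odd cycle), so 2 colors suffice: χ(G) = 2.
A valid 2-coloring: color 1: [6, 8, 9, 12]; color 2: [7, 10, 11, 13].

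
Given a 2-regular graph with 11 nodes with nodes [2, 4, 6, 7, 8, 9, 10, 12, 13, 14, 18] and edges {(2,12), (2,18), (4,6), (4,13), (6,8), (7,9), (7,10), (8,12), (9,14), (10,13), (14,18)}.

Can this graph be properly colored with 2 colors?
Odd cycle [7, 10, 13, 4, 6, 8, 12, 2, 18, 14, 9] needs 3 colors (χ ≥ 3).
Hence χ(G) ≥ 3 > 2, so no proper 2-coloring exists.

No, G is not 2-colorable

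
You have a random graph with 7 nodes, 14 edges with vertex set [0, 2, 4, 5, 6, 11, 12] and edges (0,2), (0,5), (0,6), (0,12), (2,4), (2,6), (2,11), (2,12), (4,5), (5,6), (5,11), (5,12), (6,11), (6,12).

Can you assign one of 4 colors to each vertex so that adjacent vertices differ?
Yes, G is 4-colorable

A valid 4-coloring: color 1: [2, 5]; color 2: [4, 6]; color 3: [11, 12]; color 4: [0].
(χ(G) = 4 ≤ 4.)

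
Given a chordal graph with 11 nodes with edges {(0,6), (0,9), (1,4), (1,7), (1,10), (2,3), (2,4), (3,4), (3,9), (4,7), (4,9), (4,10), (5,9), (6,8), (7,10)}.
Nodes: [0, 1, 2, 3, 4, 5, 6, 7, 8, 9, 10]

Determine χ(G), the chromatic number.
Clique number ω(G) = 4 (lower bound: χ ≥ ω).
The clique on [1, 4, 7, 10] has size 4, forcing χ ≥ 4, and the coloring below uses 4 colors, so χ(G) = 4.
A valid 4-coloring: color 1: [0, 4, 5, 8]; color 2: [2, 6, 9, 10]; color 3: [1, 3]; color 4: [7].

χ(G) = 4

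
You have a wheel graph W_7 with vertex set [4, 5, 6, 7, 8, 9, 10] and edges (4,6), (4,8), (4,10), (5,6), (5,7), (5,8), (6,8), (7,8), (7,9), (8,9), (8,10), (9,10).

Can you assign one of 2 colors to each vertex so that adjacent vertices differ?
The clique on vertices [8, 9, 10] has size 3 > 2, so it alone needs 3 colors.

No, G is not 2-colorable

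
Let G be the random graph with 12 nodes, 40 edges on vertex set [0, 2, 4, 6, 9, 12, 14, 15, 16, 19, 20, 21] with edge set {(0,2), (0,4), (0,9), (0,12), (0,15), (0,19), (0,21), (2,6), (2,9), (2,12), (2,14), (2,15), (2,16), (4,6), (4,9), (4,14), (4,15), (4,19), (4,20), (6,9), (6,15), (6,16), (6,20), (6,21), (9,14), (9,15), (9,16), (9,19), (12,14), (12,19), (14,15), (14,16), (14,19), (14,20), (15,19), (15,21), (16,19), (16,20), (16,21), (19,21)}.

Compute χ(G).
χ(G) = 5

Clique number ω(G) = 5 (lower bound: χ ≥ ω).
The clique on [0, 4, 9, 15, 19] has size 5, forcing χ ≥ 5, and the coloring below uses 5 colors, so χ(G) = 5.
A valid 5-coloring: color 1: [0, 6, 14]; color 2: [12, 15, 16]; color 3: [2, 19, 20]; color 4: [9, 21]; color 5: [4].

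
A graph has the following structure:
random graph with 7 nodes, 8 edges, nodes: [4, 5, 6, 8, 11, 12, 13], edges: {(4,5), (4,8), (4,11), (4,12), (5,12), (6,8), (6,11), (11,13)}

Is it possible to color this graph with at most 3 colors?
A valid 3-coloring: color 1: [4, 6, 13]; color 2: [5, 8, 11]; color 3: [12].
(χ(G) = 3 ≤ 3.)

Yes, G is 3-colorable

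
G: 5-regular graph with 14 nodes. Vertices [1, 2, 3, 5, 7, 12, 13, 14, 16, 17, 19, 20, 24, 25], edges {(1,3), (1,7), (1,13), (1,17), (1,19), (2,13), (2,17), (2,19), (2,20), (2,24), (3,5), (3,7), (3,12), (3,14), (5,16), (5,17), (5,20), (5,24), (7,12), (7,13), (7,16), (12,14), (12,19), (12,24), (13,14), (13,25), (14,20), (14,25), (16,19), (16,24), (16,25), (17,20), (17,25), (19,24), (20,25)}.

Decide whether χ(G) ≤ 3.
Suppose a proper 3-coloring c exists. The clique [1, 3, 7] takes 3 distinct colors; by symmetry let c(1) = 1, c(3) = 2, c(7) = 3.
- Vertex 12: neighbors [3, 7] already have colors [2, 3] ⇒ c(12) = 1.
- Vertex 13: neighbors [1, 7] already have colors [1, 3] ⇒ c(13) = 2.
- Vertex 14: neighbors [12, 3] already have colors [1, 2] ⇒ c(14) = 3.
- Vertex 25: neighbors [13, 14] already have colors [2, 3] ⇒ c(25) = 1.
- Vertex 16: neighbors [25, 7] already have colors [1, 3] ⇒ c(16) = 2.
- Vertex 20: neighbors [25, 14] already have colors [1, 3] ⇒ c(20) = 2.
- Vertex 24: neighbors [12, 16] already have colors [1, 2] ⇒ c(24) = 3.
- Vertex 19: neighbors [1, 16, 24] already have colors [1, 2, 3] — all 3 colors blocked. Contradiction.
The forced assignments end in a contradiction, so G has no proper 3-coloring (χ ≥ 4).

No, G is not 3-colorable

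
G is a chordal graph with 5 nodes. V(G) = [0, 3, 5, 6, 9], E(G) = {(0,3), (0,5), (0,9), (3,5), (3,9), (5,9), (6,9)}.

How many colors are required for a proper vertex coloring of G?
χ(G) = 4

Clique number ω(G) = 4 (lower bound: χ ≥ ω).
The clique on [0, 3, 5, 9] has size 4, forcing χ ≥ 4, and the coloring below uses 4 colors, so χ(G) = 4.
A valid 4-coloring: color 1: [9]; color 2: [3, 6]; color 3: [5]; color 4: [0].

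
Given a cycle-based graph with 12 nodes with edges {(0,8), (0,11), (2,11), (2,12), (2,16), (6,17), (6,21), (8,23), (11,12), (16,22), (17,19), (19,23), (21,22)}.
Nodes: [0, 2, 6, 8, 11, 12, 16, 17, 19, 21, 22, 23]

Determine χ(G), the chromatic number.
Clique number ω(G) = 3 (lower bound: χ ≥ ω).
The clique on [2, 11, 12] has size 3, forcing χ ≥ 3, and the coloring below uses 3 colors, so χ(G) = 3.
A valid 3-coloring: color 1: [0, 2, 6, 19, 22]; color 2: [8, 11, 16, 17, 21]; color 3: [12, 23].

χ(G) = 3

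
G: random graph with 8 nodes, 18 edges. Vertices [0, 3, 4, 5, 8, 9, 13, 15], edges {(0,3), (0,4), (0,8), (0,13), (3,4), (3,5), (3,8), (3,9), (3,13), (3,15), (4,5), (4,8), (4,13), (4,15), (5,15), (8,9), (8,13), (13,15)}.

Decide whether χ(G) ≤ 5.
Yes, G is 5-colorable

A valid 5-coloring: color 1: [3]; color 2: [4, 9]; color 3: [8, 15]; color 4: [5, 13]; color 5: [0].
(χ(G) = 5 ≤ 5.)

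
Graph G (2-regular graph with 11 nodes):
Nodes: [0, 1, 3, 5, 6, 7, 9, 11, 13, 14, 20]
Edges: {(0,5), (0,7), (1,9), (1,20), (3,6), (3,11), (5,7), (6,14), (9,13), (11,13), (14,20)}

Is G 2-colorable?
No, G is not 2-colorable

The clique on vertices [0, 5, 7] has size 3 > 2, so it alone needs 3 colors.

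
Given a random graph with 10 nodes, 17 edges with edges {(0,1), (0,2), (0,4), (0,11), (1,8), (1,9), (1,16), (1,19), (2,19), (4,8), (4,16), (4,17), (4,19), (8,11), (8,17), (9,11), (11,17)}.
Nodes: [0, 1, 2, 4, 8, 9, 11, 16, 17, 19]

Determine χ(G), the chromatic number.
Clique number ω(G) = 3 (lower bound: χ ≥ ω).
The clique on [4, 8, 17] has size 3, forcing χ ≥ 3, and the coloring below uses 3 colors, so χ(G) = 3.
A valid 3-coloring: color 1: [1, 2, 4, 11]; color 2: [0, 8, 9, 16, 19]; color 3: [17].

χ(G) = 3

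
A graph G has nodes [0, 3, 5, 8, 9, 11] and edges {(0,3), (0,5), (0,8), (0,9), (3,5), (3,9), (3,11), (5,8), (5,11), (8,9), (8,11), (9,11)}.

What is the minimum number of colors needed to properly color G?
χ(G) = 3

Clique number ω(G) = 3 (lower bound: χ ≥ ω).
The clique on [0, 8, 9] has size 3, forcing χ ≥ 3, and the coloring below uses 3 colors, so χ(G) = 3.
A valid 3-coloring: color 1: [0, 11]; color 2: [5, 9]; color 3: [3, 8].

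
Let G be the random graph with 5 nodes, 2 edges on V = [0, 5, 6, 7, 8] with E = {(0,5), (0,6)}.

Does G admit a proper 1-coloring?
Edge (0,5) forces its endpoints to differ, so 1 color is not enough.

No, G is not 1-colorable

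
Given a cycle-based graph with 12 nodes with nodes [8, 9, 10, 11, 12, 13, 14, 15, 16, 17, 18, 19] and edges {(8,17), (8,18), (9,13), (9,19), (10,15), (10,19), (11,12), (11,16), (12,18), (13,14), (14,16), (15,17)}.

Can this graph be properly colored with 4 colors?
Yes, G is 4-colorable

A valid 4-coloring: color 1: [8, 12, 13, 15, 16, 19]; color 2: [9, 10, 11, 14, 17, 18].
(χ(G) = 2 ≤ 4.)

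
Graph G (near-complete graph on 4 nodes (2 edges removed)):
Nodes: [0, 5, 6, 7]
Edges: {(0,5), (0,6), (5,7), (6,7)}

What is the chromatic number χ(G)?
χ(G) = 2

Clique number ω(G) = 2 (lower bound: χ ≥ ω).
The graph is bipartite (no odd cycle), so 2 colors suffice: χ(G) = 2.
A valid 2-coloring: color 1: [5, 6]; color 2: [0, 7].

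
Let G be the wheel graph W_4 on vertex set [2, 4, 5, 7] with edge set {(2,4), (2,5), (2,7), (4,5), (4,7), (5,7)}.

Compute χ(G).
χ(G) = 4

Clique number ω(G) = 4 (lower bound: χ ≥ ω).
The clique on [2, 4, 5, 7] has size 4, forcing χ ≥ 4, and the coloring below uses 4 colors, so χ(G) = 4.
A valid 4-coloring: color 1: [5]; color 2: [2]; color 3: [4]; color 4: [7].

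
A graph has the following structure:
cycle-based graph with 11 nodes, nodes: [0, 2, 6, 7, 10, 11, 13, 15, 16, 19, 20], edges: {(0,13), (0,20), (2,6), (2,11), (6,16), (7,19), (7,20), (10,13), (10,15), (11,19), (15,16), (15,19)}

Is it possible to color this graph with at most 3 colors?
Yes, G is 3-colorable

A valid 3-coloring: color 1: [6, 11, 13, 15, 20]; color 2: [0, 2, 10, 16, 19]; color 3: [7].
(χ(G) = 3 ≤ 3.)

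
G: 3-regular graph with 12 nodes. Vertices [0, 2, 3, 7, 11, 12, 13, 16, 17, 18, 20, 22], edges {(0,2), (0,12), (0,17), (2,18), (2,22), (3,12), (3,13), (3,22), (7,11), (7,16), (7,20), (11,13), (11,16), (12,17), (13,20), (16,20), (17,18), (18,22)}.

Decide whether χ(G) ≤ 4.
A valid 4-coloring: color 1: [7, 12, 13, 18]; color 2: [2, 3, 11, 17, 20]; color 3: [0, 16, 22].
(χ(G) = 3 ≤ 4.)

Yes, G is 4-colorable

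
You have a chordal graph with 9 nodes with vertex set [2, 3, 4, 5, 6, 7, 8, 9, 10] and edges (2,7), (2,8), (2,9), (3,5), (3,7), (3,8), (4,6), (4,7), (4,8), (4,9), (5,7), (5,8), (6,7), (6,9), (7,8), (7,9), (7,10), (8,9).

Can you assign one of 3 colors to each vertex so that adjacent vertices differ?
No, G is not 3-colorable

The clique on vertices [2, 7, 8, 9] has size 4 > 3, so it alone needs 4 colors.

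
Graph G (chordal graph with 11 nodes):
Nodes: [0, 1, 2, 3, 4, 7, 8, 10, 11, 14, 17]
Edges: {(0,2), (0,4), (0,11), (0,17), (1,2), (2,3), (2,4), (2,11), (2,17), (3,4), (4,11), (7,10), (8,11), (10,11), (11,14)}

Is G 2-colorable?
The clique on vertices [0, 2, 4, 11] has size 4 > 2, so it alone needs 4 colors.

No, G is not 2-colorable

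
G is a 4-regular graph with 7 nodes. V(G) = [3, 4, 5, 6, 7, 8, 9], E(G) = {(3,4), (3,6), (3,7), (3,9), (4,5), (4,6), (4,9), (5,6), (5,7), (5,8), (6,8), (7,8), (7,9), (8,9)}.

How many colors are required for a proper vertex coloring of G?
χ(G) = 4

Clique number ω(G) = 3 (lower bound: χ ≥ ω).
Suppose a proper 3-coloring c exists. The clique [3, 4, 6] takes 3 distinct colors; by symmetry let c(3) = 1, c(4) = 2, c(6) = 3.
- Vertex 5: neighbors [4, 6] already have colors [2, 3] ⇒ c(5) = 1.
- Vertex 8: neighbors [5, 6] already have colors [1, 3] ⇒ c(8) = 2.
- Vertex 7: neighbors [3, 8] already have colors [1, 2] ⇒ c(7) = 3.
- Vertex 9: neighbors [3, 4, 7] already have colors [1, 2, 3] — all 3 colors blocked. Contradiction.
The forced assignments end in a contradiction, so G has no proper 3-coloring (χ ≥ 4).
The coloring below uses 4 colors, so χ(G) = 4.
A valid 4-coloring: color 1: [4, 7]; color 2: [6, 9]; color 3: [3, 8]; color 4: [5].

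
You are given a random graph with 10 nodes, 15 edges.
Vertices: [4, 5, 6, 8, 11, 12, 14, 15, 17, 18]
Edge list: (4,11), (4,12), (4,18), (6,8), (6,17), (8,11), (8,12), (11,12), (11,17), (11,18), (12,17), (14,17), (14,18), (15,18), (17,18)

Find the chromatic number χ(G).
Clique number ω(G) = 3 (lower bound: χ ≥ ω).
The clique on [11, 17, 18] has size 3, forcing χ ≥ 3, and the coloring below uses 3 colors, so χ(G) = 3.
A valid 3-coloring: color 1: [4, 5, 8, 15, 17]; color 2: [6, 12, 18]; color 3: [11, 14].

χ(G) = 3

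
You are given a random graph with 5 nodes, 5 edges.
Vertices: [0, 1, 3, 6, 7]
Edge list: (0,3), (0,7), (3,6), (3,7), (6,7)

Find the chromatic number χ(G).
Clique number ω(G) = 3 (lower bound: χ ≥ ω).
The clique on [0, 3, 7] has size 3, forcing χ ≥ 3, and the coloring below uses 3 colors, so χ(G) = 3.
A valid 3-coloring: color 1: [1, 7]; color 2: [3]; color 3: [0, 6].

χ(G) = 3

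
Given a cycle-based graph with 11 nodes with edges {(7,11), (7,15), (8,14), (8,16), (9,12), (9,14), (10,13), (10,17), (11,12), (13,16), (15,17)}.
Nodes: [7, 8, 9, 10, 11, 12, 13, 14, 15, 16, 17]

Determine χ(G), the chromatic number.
χ(G) = 3

Clique number ω(G) = 2 (lower bound: χ ≥ ω).
Odd cycle [12, 9, 14, 8, 16, 13, 10, 17, 15, 7, 11] needs 3 colors (χ ≥ 3).
The coloring below uses 3 colors, so χ(G) = 3.
A valid 3-coloring: color 1: [7, 10, 12, 14, 16]; color 2: [8, 9, 11, 13, 17]; color 3: [15].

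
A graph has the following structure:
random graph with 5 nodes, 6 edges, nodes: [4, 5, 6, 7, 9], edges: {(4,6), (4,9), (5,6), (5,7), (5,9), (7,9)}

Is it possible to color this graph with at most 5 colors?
A valid 5-coloring: color 1: [4, 5]; color 2: [6, 9]; color 3: [7].
(χ(G) = 3 ≤ 5.)

Yes, G is 5-colorable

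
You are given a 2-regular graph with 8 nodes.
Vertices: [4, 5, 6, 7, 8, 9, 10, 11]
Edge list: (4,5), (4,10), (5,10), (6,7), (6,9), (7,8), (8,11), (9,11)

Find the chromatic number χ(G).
Clique number ω(G) = 3 (lower bound: χ ≥ ω).
The clique on [4, 5, 10] has size 3, forcing χ ≥ 3, and the coloring below uses 3 colors, so χ(G) = 3.
A valid 3-coloring: color 1: [7, 10, 11]; color 2: [5, 8, 9]; color 3: [4, 6].

χ(G) = 3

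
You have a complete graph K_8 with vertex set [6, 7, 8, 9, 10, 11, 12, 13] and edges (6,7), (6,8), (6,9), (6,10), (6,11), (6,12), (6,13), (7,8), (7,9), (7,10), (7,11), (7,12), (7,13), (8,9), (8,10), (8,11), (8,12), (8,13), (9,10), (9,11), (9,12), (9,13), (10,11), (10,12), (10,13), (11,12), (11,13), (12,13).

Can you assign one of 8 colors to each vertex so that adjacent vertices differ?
A valid 8-coloring: color 1: [9]; color 2: [13]; color 3: [11]; color 4: [10]; color 5: [8]; color 6: [12]; color 7: [7]; color 8: [6].
(χ(G) = 8 ≤ 8.)

Yes, G is 8-colorable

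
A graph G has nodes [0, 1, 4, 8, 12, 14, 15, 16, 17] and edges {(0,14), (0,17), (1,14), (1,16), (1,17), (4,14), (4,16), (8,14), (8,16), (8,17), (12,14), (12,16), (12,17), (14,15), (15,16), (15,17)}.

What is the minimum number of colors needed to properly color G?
χ(G) = 2

Clique number ω(G) = 2 (lower bound: χ ≥ ω).
The graph is bipartite (no odd cycle), so 2 colors suffice: χ(G) = 2.
A valid 2-coloring: color 1: [14, 16, 17]; color 2: [0, 1, 4, 8, 12, 15].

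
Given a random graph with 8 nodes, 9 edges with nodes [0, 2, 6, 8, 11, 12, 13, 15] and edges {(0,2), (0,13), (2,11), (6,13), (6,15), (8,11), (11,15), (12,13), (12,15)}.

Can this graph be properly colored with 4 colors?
Yes, G is 4-colorable

A valid 4-coloring: color 1: [2, 8, 13, 15]; color 2: [0, 6, 11, 12].
(χ(G) = 2 ≤ 4.)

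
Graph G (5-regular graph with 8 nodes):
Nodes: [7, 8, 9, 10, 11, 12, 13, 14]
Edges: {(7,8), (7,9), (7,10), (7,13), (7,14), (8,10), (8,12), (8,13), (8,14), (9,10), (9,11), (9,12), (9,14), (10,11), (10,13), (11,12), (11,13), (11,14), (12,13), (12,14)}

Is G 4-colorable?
A valid 4-coloring: color 1: [10, 12]; color 2: [8, 9]; color 3: [13, 14]; color 4: [7, 11].
(χ(G) = 4 ≤ 4.)

Yes, G is 4-colorable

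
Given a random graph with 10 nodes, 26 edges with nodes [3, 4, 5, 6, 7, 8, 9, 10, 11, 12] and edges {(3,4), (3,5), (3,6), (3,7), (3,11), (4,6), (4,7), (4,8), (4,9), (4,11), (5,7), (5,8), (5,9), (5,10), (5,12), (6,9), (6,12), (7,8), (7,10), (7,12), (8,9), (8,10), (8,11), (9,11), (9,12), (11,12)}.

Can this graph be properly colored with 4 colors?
Yes, G is 4-colorable

A valid 4-coloring: color 1: [7, 9]; color 2: [4, 5]; color 3: [3, 8, 12]; color 4: [6, 10, 11].
(χ(G) = 4 ≤ 4.)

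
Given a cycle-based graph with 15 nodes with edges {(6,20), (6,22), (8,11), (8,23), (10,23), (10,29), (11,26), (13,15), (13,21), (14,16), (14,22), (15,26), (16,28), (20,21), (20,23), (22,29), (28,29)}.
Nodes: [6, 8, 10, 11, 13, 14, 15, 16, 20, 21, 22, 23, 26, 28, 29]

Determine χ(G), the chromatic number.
χ(G) = 3

Clique number ω(G) = 2 (lower bound: χ ≥ ω).
Odd cycle [14, 16, 28, 29, 22] needs 3 colors (χ ≥ 3).
The coloring below uses 3 colors, so χ(G) = 3.
A valid 3-coloring: color 1: [8, 10, 13, 16, 20, 22, 26]; color 2: [6, 11, 14, 15, 21, 23, 29]; color 3: [28].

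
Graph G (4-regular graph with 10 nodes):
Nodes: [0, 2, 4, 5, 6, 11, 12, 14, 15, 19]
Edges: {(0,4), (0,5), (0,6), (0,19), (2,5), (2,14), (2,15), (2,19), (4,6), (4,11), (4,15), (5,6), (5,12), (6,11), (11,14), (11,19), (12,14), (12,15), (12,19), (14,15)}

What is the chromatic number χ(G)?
χ(G) = 3

Clique number ω(G) = 3 (lower bound: χ ≥ ω).
The clique on [0, 4, 6] has size 3, forcing χ ≥ 3, and the coloring below uses 3 colors, so χ(G) = 3.
A valid 3-coloring: color 1: [4, 5, 14, 19]; color 2: [0, 2, 11, 12]; color 3: [6, 15].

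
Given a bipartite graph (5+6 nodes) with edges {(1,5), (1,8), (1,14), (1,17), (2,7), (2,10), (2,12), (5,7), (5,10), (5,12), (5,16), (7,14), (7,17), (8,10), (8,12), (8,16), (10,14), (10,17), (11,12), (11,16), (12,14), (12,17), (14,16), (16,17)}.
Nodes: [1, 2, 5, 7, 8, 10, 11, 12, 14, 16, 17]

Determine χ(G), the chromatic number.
Clique number ω(G) = 2 (lower bound: χ ≥ ω).
The graph is bipartite (no odd cycle), so 2 colors suffice: χ(G) = 2.
A valid 2-coloring: color 1: [1, 7, 10, 12, 16]; color 2: [2, 5, 8, 11, 14, 17].

χ(G) = 2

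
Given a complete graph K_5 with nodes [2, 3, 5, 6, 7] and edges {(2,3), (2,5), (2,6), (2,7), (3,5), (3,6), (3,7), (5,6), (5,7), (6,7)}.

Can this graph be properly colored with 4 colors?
No, G is not 4-colorable

The clique on vertices [2, 3, 5, 6, 7] has size 5 > 4, so it alone needs 5 colors.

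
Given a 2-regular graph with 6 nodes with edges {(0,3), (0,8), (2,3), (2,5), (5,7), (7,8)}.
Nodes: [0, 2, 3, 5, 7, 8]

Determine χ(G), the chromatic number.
Clique number ω(G) = 2 (lower bound: χ ≥ ω).
The graph is bipartite (no odd cycle), so 2 colors suffice: χ(G) = 2.
A valid 2-coloring: color 1: [3, 5, 8]; color 2: [0, 2, 7].

χ(G) = 2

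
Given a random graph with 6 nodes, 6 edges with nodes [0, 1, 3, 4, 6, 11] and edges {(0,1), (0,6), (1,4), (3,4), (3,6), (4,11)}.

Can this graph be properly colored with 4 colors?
Yes, G is 4-colorable

A valid 4-coloring: color 1: [0, 4]; color 2: [1, 6, 11]; color 3: [3].
(χ(G) = 3 ≤ 4.)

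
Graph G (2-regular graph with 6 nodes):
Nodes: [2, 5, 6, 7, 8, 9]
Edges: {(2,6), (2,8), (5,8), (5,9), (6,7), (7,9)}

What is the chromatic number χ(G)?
χ(G) = 2

Clique number ω(G) = 2 (lower bound: χ ≥ ω).
The graph is bipartite (no odd cycle), so 2 colors suffice: χ(G) = 2.
A valid 2-coloring: color 1: [6, 8, 9]; color 2: [2, 5, 7].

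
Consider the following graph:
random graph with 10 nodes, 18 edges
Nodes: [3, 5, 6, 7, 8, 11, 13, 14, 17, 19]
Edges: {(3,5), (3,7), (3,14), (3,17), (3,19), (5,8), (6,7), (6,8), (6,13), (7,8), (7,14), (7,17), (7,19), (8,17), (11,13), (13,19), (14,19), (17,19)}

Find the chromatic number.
χ(G) = 4

Clique number ω(G) = 4 (lower bound: χ ≥ ω).
The clique on [3, 7, 17, 19] has size 4, forcing χ ≥ 4, and the coloring below uses 4 colors, so χ(G) = 4.
A valid 4-coloring: color 1: [5, 7, 13]; color 2: [3, 8, 11]; color 3: [6, 19]; color 4: [14, 17].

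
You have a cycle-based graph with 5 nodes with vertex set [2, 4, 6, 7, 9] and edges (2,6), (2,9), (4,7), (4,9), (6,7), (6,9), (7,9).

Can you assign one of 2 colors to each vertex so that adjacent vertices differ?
No, G is not 2-colorable

The clique on vertices [4, 7, 9] has size 3 > 2, so it alone needs 3 colors.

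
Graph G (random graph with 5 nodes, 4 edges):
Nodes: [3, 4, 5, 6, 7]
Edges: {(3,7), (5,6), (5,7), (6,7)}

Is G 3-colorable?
Yes, G is 3-colorable

A valid 3-coloring: color 1: [4, 7]; color 2: [3, 5]; color 3: [6].
(χ(G) = 3 ≤ 3.)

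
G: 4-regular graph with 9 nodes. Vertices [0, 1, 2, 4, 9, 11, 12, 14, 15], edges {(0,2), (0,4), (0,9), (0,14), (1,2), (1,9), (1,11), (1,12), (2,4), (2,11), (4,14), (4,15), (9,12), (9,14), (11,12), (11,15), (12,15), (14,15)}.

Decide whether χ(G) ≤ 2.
The clique on vertices [0, 9, 14] has size 3 > 2, so it alone needs 3 colors.

No, G is not 2-colorable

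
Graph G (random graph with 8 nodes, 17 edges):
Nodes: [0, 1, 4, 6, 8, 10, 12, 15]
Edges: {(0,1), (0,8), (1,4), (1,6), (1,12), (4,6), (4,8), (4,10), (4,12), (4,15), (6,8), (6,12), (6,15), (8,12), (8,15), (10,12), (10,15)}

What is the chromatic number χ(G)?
χ(G) = 4

Clique number ω(G) = 4 (lower bound: χ ≥ ω).
The clique on [4, 6, 8, 12] has size 4, forcing χ ≥ 4, and the coloring below uses 4 colors, so χ(G) = 4.
A valid 4-coloring: color 1: [0, 4]; color 2: [12, 15]; color 3: [1, 8, 10]; color 4: [6].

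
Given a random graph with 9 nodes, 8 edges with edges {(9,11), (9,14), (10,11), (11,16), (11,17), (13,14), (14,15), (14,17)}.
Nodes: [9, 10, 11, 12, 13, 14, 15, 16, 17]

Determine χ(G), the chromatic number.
χ(G) = 2

Clique number ω(G) = 2 (lower bound: χ ≥ ω).
The graph is bipartite (no odd cycle), so 2 colors suffice: χ(G) = 2.
A valid 2-coloring: color 1: [11, 12, 14]; color 2: [9, 10, 13, 15, 16, 17].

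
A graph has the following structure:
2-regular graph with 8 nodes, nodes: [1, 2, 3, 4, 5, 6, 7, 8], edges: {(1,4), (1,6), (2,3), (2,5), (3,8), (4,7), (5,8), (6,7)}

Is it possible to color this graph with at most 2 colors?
A valid 2-coloring: color 1: [1, 3, 5, 7]; color 2: [2, 4, 6, 8].
(χ(G) = 2 ≤ 2.)

Yes, G is 2-colorable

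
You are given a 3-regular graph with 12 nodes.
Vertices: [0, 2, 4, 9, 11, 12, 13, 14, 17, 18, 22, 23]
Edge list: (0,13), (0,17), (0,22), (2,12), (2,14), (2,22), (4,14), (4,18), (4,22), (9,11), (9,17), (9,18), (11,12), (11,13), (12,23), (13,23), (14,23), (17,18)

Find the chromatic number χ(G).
χ(G) = 3

Clique number ω(G) = 3 (lower bound: χ ≥ ω).
The clique on [9, 17, 18] has size 3, forcing χ ≥ 3, and the coloring below uses 3 colors, so χ(G) = 3.
A valid 3-coloring: color 1: [0, 2, 4, 9, 23]; color 2: [12, 13, 14, 17, 22]; color 3: [11, 18].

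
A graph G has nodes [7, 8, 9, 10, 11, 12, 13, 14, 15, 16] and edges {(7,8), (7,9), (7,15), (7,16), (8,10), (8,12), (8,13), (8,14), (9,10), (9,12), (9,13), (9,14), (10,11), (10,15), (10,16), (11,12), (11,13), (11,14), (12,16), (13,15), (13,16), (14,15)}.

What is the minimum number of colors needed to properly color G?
Clique number ω(G) = 2 (lower bound: χ ≥ ω).
The graph is bipartite (no odd cycle), so 2 colors suffice: χ(G) = 2.
A valid 2-coloring: color 1: [7, 10, 12, 13, 14]; color 2: [8, 9, 11, 15, 16].

χ(G) = 2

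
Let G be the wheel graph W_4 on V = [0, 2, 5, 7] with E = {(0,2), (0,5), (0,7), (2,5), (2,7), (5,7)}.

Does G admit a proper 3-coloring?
No, G is not 3-colorable

The clique on vertices [0, 2, 5, 7] has size 4 > 3, so it alone needs 4 colors.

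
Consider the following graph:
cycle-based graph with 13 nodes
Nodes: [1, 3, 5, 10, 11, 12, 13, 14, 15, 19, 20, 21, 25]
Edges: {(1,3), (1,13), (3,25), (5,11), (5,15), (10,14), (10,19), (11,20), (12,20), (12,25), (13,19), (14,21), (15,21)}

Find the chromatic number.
χ(G) = 3

Clique number ω(G) = 2 (lower bound: χ ≥ ω).
Odd cycle [12, 20, 11, 5, 15, 21, 14, 10, 19, 13, 1, 3, 25] needs 3 colors (χ ≥ 3).
The coloring below uses 3 colors, so χ(G) = 3.
A valid 3-coloring: color 1: [3, 11, 12, 14, 15, 19]; color 2: [5, 10, 13, 20, 21, 25]; color 3: [1].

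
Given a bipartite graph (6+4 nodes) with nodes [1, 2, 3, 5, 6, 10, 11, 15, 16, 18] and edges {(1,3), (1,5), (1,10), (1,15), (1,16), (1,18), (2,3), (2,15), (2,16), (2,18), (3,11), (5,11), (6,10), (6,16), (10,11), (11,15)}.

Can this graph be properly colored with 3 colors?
A valid 3-coloring: color 1: [1, 2, 6, 11]; color 2: [3, 5, 10, 15, 16, 18].
(χ(G) = 2 ≤ 3.)

Yes, G is 3-colorable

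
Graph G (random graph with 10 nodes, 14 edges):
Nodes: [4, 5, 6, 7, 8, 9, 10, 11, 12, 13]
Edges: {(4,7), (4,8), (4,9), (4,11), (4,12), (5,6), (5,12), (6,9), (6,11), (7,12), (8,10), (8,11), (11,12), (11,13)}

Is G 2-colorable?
The clique on vertices [4, 8, 11] has size 3 > 2, so it alone needs 3 colors.

No, G is not 2-colorable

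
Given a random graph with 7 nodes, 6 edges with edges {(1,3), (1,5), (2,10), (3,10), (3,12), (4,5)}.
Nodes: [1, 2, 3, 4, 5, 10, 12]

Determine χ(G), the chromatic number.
Clique number ω(G) = 2 (lower bound: χ ≥ ω).
The graph is bipartite (no odd cycle), so 2 colors suffice: χ(G) = 2.
A valid 2-coloring: color 1: [2, 3, 5]; color 2: [1, 4, 10, 12].

χ(G) = 2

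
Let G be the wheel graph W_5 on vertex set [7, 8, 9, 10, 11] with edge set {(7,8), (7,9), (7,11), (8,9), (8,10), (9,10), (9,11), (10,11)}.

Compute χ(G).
χ(G) = 3

Clique number ω(G) = 3 (lower bound: χ ≥ ω).
The clique on [8, 9, 10] has size 3, forcing χ ≥ 3, and the coloring below uses 3 colors, so χ(G) = 3.
A valid 3-coloring: color 1: [9]; color 2: [8, 11]; color 3: [7, 10].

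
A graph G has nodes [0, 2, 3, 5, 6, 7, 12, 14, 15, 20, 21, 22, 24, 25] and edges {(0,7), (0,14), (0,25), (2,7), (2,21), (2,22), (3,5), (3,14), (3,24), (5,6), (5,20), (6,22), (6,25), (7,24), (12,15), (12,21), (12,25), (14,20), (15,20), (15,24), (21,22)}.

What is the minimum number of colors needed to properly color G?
χ(G) = 3

Clique number ω(G) = 3 (lower bound: χ ≥ ω).
The clique on [2, 21, 22] has size 3, forcing χ ≥ 3, and the coloring below uses 3 colors, so χ(G) = 3.
A valid 3-coloring: color 1: [5, 7, 14, 15, 22, 25]; color 2: [0, 6, 20, 21, 24]; color 3: [2, 3, 12].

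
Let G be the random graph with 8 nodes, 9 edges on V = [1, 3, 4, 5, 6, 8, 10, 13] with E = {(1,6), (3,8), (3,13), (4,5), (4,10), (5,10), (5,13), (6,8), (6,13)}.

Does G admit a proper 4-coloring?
Yes, G is 4-colorable

A valid 4-coloring: color 1: [3, 5, 6]; color 2: [1, 8, 10, 13]; color 3: [4].
(χ(G) = 3 ≤ 4.)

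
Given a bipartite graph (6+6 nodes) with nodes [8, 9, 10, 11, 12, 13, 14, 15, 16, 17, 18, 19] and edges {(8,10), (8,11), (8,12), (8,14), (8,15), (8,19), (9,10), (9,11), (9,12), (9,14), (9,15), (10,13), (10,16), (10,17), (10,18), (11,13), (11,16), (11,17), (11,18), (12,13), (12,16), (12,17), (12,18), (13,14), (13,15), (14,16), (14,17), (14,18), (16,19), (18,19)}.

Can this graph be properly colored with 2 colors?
A valid 2-coloring: color 1: [8, 9, 13, 16, 17, 18]; color 2: [10, 11, 12, 14, 15, 19].
(χ(G) = 2 ≤ 2.)

Yes, G is 2-colorable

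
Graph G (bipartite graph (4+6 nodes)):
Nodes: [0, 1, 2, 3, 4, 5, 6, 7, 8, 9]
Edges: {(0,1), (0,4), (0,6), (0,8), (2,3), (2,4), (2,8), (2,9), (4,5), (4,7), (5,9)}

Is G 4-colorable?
Yes, G is 4-colorable

A valid 4-coloring: color 1: [0, 2, 5, 7]; color 2: [1, 3, 4, 6, 8, 9].
(χ(G) = 2 ≤ 4.)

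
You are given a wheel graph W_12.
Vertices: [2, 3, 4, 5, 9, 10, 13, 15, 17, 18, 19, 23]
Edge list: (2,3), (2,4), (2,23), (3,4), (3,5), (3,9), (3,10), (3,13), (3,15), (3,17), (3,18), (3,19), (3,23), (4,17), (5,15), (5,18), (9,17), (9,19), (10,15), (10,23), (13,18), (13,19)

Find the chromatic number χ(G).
χ(G) = 4

Clique number ω(G) = 3 (lower bound: χ ≥ ω).
Odd cycle [5, 18, 13, 19, 9, 17, 4, 2, 23, 10, 15] needs 3 colors (χ ≥ 3).
Vertex 3 is adjacent to every vertex of [2, 4, 5, 9, 10, 13, 15, 17, 18, 19, 23], which already need 3 colors among themselves, so 3 needs a new color (χ ≥ 4).
The coloring below uses 4 colors, so χ(G) = 4.
A valid 4-coloring: color 1: [3]; color 2: [4, 5, 9, 10, 13]; color 3: [2, 15, 17, 18, 19]; color 4: [23].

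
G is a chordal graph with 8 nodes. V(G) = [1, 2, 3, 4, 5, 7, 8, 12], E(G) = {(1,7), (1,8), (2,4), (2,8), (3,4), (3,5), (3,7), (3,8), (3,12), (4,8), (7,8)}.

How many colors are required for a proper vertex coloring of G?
χ(G) = 3

Clique number ω(G) = 3 (lower bound: χ ≥ ω).
The clique on [1, 7, 8] has size 3, forcing χ ≥ 3, and the coloring below uses 3 colors, so χ(G) = 3.
A valid 3-coloring: color 1: [5, 8, 12]; color 2: [1, 2, 3]; color 3: [4, 7].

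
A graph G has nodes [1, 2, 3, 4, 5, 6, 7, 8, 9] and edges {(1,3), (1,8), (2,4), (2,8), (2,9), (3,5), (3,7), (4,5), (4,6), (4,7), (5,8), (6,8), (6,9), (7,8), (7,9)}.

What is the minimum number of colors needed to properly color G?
Clique number ω(G) = 2 (lower bound: χ ≥ ω).
The graph is bipartite (no odd cycle), so 2 colors suffice: χ(G) = 2.
A valid 2-coloring: color 1: [3, 4, 8, 9]; color 2: [1, 2, 5, 6, 7].

χ(G) = 2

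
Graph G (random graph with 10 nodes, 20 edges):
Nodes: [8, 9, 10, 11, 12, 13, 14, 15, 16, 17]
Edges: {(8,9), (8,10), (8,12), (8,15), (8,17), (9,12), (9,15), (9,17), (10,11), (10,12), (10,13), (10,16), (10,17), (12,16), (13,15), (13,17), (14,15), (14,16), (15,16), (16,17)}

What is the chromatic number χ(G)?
Clique number ω(G) = 3 (lower bound: χ ≥ ω).
The clique on [8, 9, 17] has size 3, forcing χ ≥ 3, and the coloring below uses 3 colors, so χ(G) = 3.
A valid 3-coloring: color 1: [9, 10, 14]; color 2: [8, 11, 13, 16]; color 3: [12, 15, 17].

χ(G) = 3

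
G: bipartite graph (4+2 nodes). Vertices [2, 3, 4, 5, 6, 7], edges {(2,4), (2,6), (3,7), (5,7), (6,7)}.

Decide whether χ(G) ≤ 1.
Edge (2,4) forces its endpoints to differ, so 1 color is not enough.

No, G is not 1-colorable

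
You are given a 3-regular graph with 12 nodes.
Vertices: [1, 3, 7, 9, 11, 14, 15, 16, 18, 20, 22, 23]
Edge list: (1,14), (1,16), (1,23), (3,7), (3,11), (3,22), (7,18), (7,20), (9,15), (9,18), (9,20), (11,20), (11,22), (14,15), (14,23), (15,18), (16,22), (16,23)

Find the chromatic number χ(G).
χ(G) = 3

Clique number ω(G) = 3 (lower bound: χ ≥ ω).
The clique on [1, 16, 23] has size 3, forcing χ ≥ 3, and the coloring below uses 3 colors, so χ(G) = 3.
A valid 3-coloring: color 1: [7, 9, 11, 14, 16]; color 2: [1, 15, 20, 22]; color 3: [3, 18, 23].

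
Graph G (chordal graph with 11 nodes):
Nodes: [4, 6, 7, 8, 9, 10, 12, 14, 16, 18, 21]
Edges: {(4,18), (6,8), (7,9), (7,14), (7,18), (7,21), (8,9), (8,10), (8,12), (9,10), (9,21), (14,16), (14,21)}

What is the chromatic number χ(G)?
χ(G) = 3

Clique number ω(G) = 3 (lower bound: χ ≥ ω).
The clique on [7, 9, 21] has size 3, forcing χ ≥ 3, and the coloring below uses 3 colors, so χ(G) = 3.
A valid 3-coloring: color 1: [4, 7, 8, 16]; color 2: [6, 9, 12, 14, 18]; color 3: [10, 21].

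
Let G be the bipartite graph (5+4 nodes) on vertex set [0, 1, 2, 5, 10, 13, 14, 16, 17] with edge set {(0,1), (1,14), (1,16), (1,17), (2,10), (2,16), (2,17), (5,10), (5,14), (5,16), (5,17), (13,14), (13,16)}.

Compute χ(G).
Clique number ω(G) = 2 (lower bound: χ ≥ ω).
The graph is bipartite (no odd cycle), so 2 colors suffice: χ(G) = 2.
A valid 2-coloring: color 1: [0, 10, 14, 16, 17]; color 2: [1, 2, 5, 13].

χ(G) = 2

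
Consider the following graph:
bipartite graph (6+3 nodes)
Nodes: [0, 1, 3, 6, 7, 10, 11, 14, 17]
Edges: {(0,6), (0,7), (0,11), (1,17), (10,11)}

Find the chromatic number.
Clique number ω(G) = 2 (lower bound: χ ≥ ω).
The graph is bipartite (no odd cycle), so 2 colors suffice: χ(G) = 2.
A valid 2-coloring: color 1: [0, 1, 3, 10, 14]; color 2: [6, 7, 11, 17].

χ(G) = 2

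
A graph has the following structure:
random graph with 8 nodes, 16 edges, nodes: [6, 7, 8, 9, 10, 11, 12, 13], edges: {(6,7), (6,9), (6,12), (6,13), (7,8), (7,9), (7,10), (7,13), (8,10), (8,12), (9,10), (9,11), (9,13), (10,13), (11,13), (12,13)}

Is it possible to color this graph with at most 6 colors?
Yes, G is 6-colorable

A valid 6-coloring: color 1: [8, 13]; color 2: [7, 11, 12]; color 3: [9]; color 4: [6, 10].
(χ(G) = 4 ≤ 6.)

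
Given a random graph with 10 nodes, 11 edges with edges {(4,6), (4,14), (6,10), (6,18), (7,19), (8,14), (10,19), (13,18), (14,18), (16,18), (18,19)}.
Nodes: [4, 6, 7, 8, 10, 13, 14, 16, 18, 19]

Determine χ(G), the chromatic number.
χ(G) = 2

Clique number ω(G) = 2 (lower bound: χ ≥ ω).
The graph is bipartite (no odd cycle), so 2 colors suffice: χ(G) = 2.
A valid 2-coloring: color 1: [4, 7, 8, 10, 18]; color 2: [6, 13, 14, 16, 19].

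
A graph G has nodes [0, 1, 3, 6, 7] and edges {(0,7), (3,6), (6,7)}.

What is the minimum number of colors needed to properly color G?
Clique number ω(G) = 2 (lower bound: χ ≥ ω).
The graph is bipartite (no odd cycle), so 2 colors suffice: χ(G) = 2.
A valid 2-coloring: color 1: [0, 1, 6]; color 2: [3, 7].

χ(G) = 2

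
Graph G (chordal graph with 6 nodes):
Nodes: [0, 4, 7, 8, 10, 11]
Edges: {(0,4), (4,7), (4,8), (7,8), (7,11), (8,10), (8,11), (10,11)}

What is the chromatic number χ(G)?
Clique number ω(G) = 3 (lower bound: χ ≥ ω).
The clique on [8, 10, 11] has size 3, forcing χ ≥ 3, and the coloring below uses 3 colors, so χ(G) = 3.
A valid 3-coloring: color 1: [0, 8]; color 2: [4, 11]; color 3: [7, 10].

χ(G) = 3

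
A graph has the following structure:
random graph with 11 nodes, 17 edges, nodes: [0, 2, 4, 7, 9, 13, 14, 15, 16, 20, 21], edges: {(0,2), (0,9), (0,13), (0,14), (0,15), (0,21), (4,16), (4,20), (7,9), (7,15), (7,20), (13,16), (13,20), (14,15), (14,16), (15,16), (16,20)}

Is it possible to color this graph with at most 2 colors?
The clique on vertices [0, 14, 15] has size 3 > 2, so it alone needs 3 colors.

No, G is not 2-colorable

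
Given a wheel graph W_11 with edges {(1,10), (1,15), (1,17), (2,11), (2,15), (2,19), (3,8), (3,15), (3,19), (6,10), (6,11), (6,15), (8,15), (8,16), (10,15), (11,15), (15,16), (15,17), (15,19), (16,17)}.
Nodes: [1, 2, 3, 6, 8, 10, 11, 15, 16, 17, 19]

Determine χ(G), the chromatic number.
Clique number ω(G) = 3 (lower bound: χ ≥ ω).
The clique on [1, 15, 17] has size 3, forcing χ ≥ 3, and the coloring below uses 3 colors, so χ(G) = 3.
A valid 3-coloring: color 1: [15]; color 2: [8, 10, 11, 17, 19]; color 3: [1, 2, 3, 6, 16].

χ(G) = 3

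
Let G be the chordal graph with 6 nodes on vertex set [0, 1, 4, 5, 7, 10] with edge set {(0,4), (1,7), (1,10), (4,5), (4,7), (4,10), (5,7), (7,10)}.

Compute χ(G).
χ(G) = 3

Clique number ω(G) = 3 (lower bound: χ ≥ ω).
The clique on [1, 7, 10] has size 3, forcing χ ≥ 3, and the coloring below uses 3 colors, so χ(G) = 3.
A valid 3-coloring: color 1: [1, 4]; color 2: [0, 7]; color 3: [5, 10].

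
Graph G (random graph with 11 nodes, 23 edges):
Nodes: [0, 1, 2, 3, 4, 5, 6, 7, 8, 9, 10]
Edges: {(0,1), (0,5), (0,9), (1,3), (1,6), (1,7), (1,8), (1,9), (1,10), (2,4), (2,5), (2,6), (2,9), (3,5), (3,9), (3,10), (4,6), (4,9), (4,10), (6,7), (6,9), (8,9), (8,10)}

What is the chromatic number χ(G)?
χ(G) = 4

Clique number ω(G) = 4 (lower bound: χ ≥ ω).
The clique on [2, 4, 6, 9] has size 4, forcing χ ≥ 4, and the coloring below uses 4 colors, so χ(G) = 4.
A valid 4-coloring: color 1: [5, 7, 9, 10]; color 2: [1, 2]; color 3: [0, 3, 6, 8]; color 4: [4].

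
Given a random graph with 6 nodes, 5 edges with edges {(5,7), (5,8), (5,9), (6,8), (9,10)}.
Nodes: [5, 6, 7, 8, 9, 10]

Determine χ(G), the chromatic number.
χ(G) = 2

Clique number ω(G) = 2 (lower bound: χ ≥ ω).
The graph is bipartite (no odd cycle), so 2 colors suffice: χ(G) = 2.
A valid 2-coloring: color 1: [5, 6, 10]; color 2: [7, 8, 9].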